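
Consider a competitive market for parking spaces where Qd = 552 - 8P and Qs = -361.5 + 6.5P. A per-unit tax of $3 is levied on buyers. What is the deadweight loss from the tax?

Deadweight loss = 468/29

Pre-tax equilibrium: P* = 63, Q* = 48.
Tax on buyers shifts demand to Qd = 552 − 8(P + 3) = 528 - 8P.
528 - 8P = -361.5 + 6.5P gives seller price Ps = 1779/29; buyers pay Pb = 1779/29 + 3 = 1866/29.
New quantity: Q = 552 − 8(1866/29) = 1080/29.
DWL = ½ × 3 × (48 − 1080/29) = 468/29.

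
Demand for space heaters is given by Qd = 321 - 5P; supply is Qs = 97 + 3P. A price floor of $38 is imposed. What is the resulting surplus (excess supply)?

Surplus = 80

Equilibrium price would be P* = 28, so the floor at 38 binds.
At P = 38: Qd = 131, Qs = 211.
Surplus = 211 − 131 = 80.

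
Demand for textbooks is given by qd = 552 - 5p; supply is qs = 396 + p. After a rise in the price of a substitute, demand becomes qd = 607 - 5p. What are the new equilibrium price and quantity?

Original equilibrium: p* = 26, q* = 422.
New equilibrium: 607 - 5p = 396 + p, so 211 = 6p and p' = 211/6; q' = 607 − 5(211/6) = 2587/6.

p' = 211/6, q' = 2587/6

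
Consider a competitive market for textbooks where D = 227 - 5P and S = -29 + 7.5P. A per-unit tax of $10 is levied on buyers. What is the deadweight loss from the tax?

Deadweight loss = 150

Pre-tax equilibrium: P* = 20.48, Q* = 124.6.
Tax on buyers shifts demand to D = 227 − 5(P + 10) = 177 - 5P.
177 - 5P = -29 + 7.5P gives seller price Ps = 16.48; buyers pay Pb = 16.48 + 10 = 26.48.
New quantity: Q = 227 − 5(26.48) = 94.6.
DWL = ½ × 10 × (124.6 − 94.6) = 150.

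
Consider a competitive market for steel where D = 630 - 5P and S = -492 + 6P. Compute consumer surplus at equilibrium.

Equilibrium: 630 - 5P = -492 + 6P gives P* = 102, Q* = 120.
Demand choke price (D = 0): P = 126.
CS = ½(126 − 102)(120) = 1440.

Consumer surplus = 1440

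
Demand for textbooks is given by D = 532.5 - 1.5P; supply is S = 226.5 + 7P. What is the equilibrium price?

Set D = S: 532.5 - 1.5P = 226.5 + 7P.
306 = 8.5P, so P* = 36.
Q* = 532.5 − 1.5(36) = 478.5.

P* = 36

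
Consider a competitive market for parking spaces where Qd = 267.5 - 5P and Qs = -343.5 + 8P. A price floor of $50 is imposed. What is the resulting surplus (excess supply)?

Surplus = 39

Equilibrium price would be P* = 47, so the floor at 50 binds.
At P = 50: Qd = 17.5, Qs = 56.5.
Surplus = 56.5 − 17.5 = 39.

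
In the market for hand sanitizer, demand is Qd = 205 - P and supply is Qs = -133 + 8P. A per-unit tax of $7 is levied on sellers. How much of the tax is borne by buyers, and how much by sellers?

Pre-tax equilibrium: P* = 338/9, Q* = 1507/9.
Tax on sellers shifts supply to Qs = -133 + 8(P − 7) = -189 + 8P.
205 - P = -189 + 8P gives buyer price Pb = 394/9; sellers receive Ps = 394/9 − 7 = 331/9.
New quantity: Q = 205 − 1(394/9) = 1451/9.
Buyer burden = 394/9 − 338/9 = 56/9; seller burden = 338/9 − 331/9 = 7/9.

Buyers bear 56/9, sellers bear 7/9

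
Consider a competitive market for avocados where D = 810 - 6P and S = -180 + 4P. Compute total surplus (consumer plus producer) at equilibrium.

Equilibrium: 810 - 6P = -180 + 4P gives P* = 99, Q* = 216.
Demand choke price: P = 135; supply starts at P = 45.
CS = ½(135 − 99)(216) = 3888; PS = ½(99 − 45)(216) = 5832.

Total surplus = 9720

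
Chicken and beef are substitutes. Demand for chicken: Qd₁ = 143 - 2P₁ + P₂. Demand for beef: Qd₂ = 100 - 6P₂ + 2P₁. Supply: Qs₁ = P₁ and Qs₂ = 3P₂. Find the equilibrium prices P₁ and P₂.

Market 1: 143 - 2P₁ + P₂ = P₁ → 3P₁ - P₂ = 143.
Market 2: 9P₂ - 2P₁ = 100.
Eliminating P₂: 9×(1) + 1×(2) gives 25P₁ = 1387, so P₁ = 55.48.
Back-substitute into (2): P₂ = (100 + 2×55.48) / 9 = 23.44.

P₁ = 55.48, P₂ = 23.44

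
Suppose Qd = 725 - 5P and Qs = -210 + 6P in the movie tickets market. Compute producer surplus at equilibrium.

Producer surplus = 7500

Equilibrium: 725 - 5P = -210 + 6P gives P* = 85, Q* = 300.
Supply starts at P = 35 (where Qs = 0).
PS = ½(85 − 35)(300) = 7500.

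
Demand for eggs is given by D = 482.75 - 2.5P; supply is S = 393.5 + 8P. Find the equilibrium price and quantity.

Set D = S: 482.75 - 2.5P = 393.5 + 8P.
89.25 = 10.5P, so P* = 8.5.
Q* = 482.75 − 2.5(8.5) = 461.5.

P* = 8.5, Q* = 461.5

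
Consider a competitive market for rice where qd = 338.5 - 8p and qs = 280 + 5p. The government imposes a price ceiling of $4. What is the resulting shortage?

Equilibrium price would be p* = 4.5, so the ceiling at 4 binds.
At p = 4: qd = 338.5 − 8(4) = 306.5, qs = 280 + 5(4) = 300.
Shortage = 306.5 − 300 = 6.5.

Shortage = 6.5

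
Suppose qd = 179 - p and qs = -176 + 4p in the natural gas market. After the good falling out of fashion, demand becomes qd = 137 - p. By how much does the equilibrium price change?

Δp = -8.4

Original equilibrium: p* = 71, q* = 108.
New equilibrium: 137 - p = -176 + 4p, so 313 = 5p and p' = 62.6; q' = 137 − 1(62.6) = 74.4.
Change in price: 62.6 − 71 = -8.4.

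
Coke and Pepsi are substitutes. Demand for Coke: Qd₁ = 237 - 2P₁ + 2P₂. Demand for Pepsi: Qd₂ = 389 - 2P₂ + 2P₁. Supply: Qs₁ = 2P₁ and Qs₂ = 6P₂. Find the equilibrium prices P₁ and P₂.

P₁ = 95.5, P₂ = 72.5

Market 1: 237 - 2P₁ + 2P₂ = 2P₁ → 4P₁ - 2P₂ = 237.
Market 2: 8P₂ - 2P₁ = 389.
Eliminating P₂: 8×(1) + 2×(2) gives 28P₁ = 2674, so P₁ = 95.5.
Back-substitute into (2): P₂ = (389 + 2×95.5) / 8 = 72.5.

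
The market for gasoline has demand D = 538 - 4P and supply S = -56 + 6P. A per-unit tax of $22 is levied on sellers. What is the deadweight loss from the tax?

Deadweight loss = 580.8

Pre-tax equilibrium: P* = 59.4, Q* = 300.4.
Tax on sellers shifts supply to S = -56 + 6(P − 22) = -188 + 6P.
538 - 4P = -188 + 6P gives buyer price Pb = 72.6; sellers receive Ps = 72.6 − 22 = 50.6.
New quantity: Q = 538 − 4(72.6) = 247.6.
DWL = ½ × 22 × (300.4 − 247.6) = 580.8.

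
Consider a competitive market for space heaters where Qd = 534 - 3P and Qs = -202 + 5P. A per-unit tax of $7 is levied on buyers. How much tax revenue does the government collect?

Pre-tax equilibrium: P* = 92, Q* = 258.
Tax on buyers shifts demand to Qd = 534 − 3(P + 7) = 513 - 3P.
513 - 3P = -202 + 5P gives seller price Ps = 89.375; buyers pay Pb = 89.375 + 7 = 96.375.
New quantity: Q = 534 − 3(96.375) = 244.875.
Revenue = 7 × 244.875 = 1714.125.

Tax revenue = 1714.125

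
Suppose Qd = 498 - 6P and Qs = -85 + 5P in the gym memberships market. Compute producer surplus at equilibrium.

Producer surplus = 3240

Equilibrium: 498 - 6P = -85 + 5P gives P* = 53, Q* = 180.
Supply starts at P = 17 (where Qs = 0).
PS = ½(53 − 17)(180) = 3240.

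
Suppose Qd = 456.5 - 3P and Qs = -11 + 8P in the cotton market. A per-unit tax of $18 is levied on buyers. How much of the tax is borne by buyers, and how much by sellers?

Buyers bear 144/11, sellers bear 54/11

Pre-tax equilibrium: P* = 42.5, Q* = 329.
Tax on buyers shifts demand to Qd = 456.5 − 3(P + 18) = 402.5 - 3P.
402.5 - 3P = -11 + 8P gives seller price Ps = 827/22; buyers pay Pb = 827/22 + 18 = 1223/22.
New quantity: Q = 456.5 − 3(1223/22) = 3187/11.
Buyer burden = 1223/22 − 42.5 = 144/11; seller burden = 42.5 − 827/22 = 54/11.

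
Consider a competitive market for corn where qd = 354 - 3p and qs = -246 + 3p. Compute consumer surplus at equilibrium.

Equilibrium: 354 - 3p = -246 + 3p gives p* = 100, q* = 54.
Demand choke price (qd = 0): p = 118.
CS = ½(118 − 100)(54) = 486.

Consumer surplus = 486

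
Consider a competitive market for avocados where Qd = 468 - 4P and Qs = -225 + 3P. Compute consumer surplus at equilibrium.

Equilibrium: 468 - 4P = -225 + 3P gives P* = 99, Q* = 72.
Demand choke price (Qd = 0): P = 117.
CS = ½(117 − 99)(72) = 648.

Consumer surplus = 648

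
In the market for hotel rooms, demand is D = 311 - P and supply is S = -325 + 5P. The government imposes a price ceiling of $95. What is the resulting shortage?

Equilibrium price would be P* = 106, so the ceiling at 95 binds.
At P = 95: D = 311 − 1(95) = 216, S = -325 + 5(95) = 150.
Shortage = 216 − 150 = 66.

Shortage = 66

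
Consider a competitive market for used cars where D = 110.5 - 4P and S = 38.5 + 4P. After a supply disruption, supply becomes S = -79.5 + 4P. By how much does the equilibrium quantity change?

Original equilibrium: P* = 9, Q* = 74.5.
New equilibrium: 110.5 - 4P = -79.5 + 4P, so 190 = 8P and P' = 23.75; Q' = 110.5 − 4(23.75) = 15.5.
Change in quantity: 15.5 − 74.5 = -59.

ΔQ = -59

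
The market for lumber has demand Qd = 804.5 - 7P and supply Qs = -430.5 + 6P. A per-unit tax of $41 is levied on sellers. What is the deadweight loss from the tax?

Pre-tax equilibrium: P* = 95, Q* = 139.5.
Tax on sellers shifts supply to Qs = -430.5 + 6(P − 41) = -676.5 + 6P.
804.5 - 7P = -676.5 + 6P gives buyer price Pb = 1481/13; sellers receive Ps = 1481/13 − 41 = 948/13.
New quantity: Q = 804.5 − 7(1481/13) = 183/26.
DWL = ½ × 41 × (139.5 − 183/26) = 35301/13.

Deadweight loss = 35301/13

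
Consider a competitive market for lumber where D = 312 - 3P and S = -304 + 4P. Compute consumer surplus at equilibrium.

Equilibrium: 312 - 3P = -304 + 4P gives P* = 88, Q* = 48.
Demand choke price (D = 0): P = 104.
CS = ½(104 − 88)(48) = 384.

Consumer surplus = 384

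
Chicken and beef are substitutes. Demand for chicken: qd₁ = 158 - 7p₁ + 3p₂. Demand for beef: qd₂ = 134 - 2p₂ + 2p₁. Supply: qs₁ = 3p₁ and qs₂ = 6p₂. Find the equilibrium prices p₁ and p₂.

p₁ = 833/37, p₂ = 828/37

Market 1: 158 - 7p₁ + 3p₂ = 3p₁ → 10p₁ - 3p₂ = 158.
Market 2: 8p₂ - 2p₁ = 134.
Eliminating p₂: 8×(1) + 3×(2) gives 74p₁ = 1666, so p₁ = 833/37.
Back-substitute into (2): p₂ = (134 + 2×833/37) / 8 = 828/37.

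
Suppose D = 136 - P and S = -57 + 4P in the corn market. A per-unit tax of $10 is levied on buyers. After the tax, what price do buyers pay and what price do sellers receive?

Buyers pay $46.6, sellers receive $36.6

Pre-tax equilibrium: P* = 38.6, Q* = 97.4.
Tax on buyers shifts demand to D = 136 − 1(P + 10) = 126 - P.
126 - P = -57 + 4P gives seller price Ps = 36.6; buyers pay Pb = 36.6 + 10 = 46.6.
New quantity: Q = 136 − 1(46.6) = 89.4.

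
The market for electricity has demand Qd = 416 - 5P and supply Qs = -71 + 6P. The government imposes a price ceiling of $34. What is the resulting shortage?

Equilibrium price would be P* = 487/11, so the ceiling at 34 binds.
At P = 34: Qd = 416 − 5(34) = 246, Qs = -71 + 6(34) = 133.
Shortage = 246 − 133 = 113.

Shortage = 113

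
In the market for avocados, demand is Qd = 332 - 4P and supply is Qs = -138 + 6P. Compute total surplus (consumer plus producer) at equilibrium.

Total surplus = 4320

Equilibrium: 332 - 4P = -138 + 6P gives P* = 47, Q* = 144.
Demand choke price: P = 83; supply starts at P = 23.
CS = ½(83 − 47)(144) = 2592; PS = ½(47 − 23)(144) = 1728.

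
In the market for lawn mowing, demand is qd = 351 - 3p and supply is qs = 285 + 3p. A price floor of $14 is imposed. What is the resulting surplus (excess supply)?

Surplus = 18

Equilibrium price would be p* = 11, so the floor at 14 binds.
At p = 14: qd = 309, qs = 327.
Surplus = 327 − 309 = 18.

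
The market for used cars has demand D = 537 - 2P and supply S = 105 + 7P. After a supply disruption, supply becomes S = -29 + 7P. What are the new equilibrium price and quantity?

P' = 566/9, Q' = 3701/9

Original equilibrium: P* = 48, Q* = 441.
New equilibrium: 537 - 2P = -29 + 7P, so 566 = 9P and P' = 566/9; Q' = 537 − 2(566/9) = 3701/9.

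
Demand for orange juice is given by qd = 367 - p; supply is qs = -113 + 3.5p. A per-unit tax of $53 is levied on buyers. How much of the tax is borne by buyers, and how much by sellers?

Buyers bear 371/9, sellers bear 106/9

Pre-tax equilibrium: p* = 320/3, q* = 781/3.
Tax on buyers shifts demand to qd = 367 − 1(p + 53) = 314 - p.
314 - p = -113 + 3.5p gives seller price ps = 854/9; buyers pay pb = 854/9 + 53 = 1331/9.
New quantity: q = 367 − 1(1331/9) = 1972/9.
Buyer burden = 1331/9 − 320/3 = 371/9; seller burden = 320/3 − 854/9 = 106/9.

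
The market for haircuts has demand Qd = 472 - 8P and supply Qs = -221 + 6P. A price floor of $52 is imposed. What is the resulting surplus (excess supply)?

Equilibrium price would be P* = 49.5, so the floor at 52 binds.
At P = 52: Qd = 56, Qs = 91.
Surplus = 91 − 56 = 35.

Surplus = 35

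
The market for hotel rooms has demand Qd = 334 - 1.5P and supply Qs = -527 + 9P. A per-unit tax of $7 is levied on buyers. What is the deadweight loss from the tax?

Pre-tax equilibrium: P* = 82, Q* = 211.
Tax on buyers shifts demand to Qd = 334 − 1.5(P + 7) = 323.5 - 1.5P.
323.5 - 1.5P = -527 + 9P gives seller price Ps = 81; buyers pay Pb = 81 + 7 = 88.
New quantity: Q = 334 − 1.5(88) = 202.
DWL = ½ × 7 × (211 − 202) = 31.5.

Deadweight loss = 31.5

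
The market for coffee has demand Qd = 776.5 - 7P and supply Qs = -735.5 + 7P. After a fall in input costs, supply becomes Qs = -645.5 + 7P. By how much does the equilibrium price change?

ΔP = -45/7

Original equilibrium: P* = 108, Q* = 20.5.
New equilibrium: 776.5 - 7P = -645.5 + 7P, so 1422 = 14P and P' = 711/7; Q' = 776.5 − 7(711/7) = 65.5.
Change in price: 711/7 − 108 = -45/7.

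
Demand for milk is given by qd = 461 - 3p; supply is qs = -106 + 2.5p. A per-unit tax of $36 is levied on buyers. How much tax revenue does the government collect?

Tax revenue = 40644/11

Pre-tax equilibrium: p* = 1134/11, q* = 1669/11.
Tax on buyers shifts demand to qd = 461 − 3(p + 36) = 353 - 3p.
353 - 3p = -106 + 2.5p gives seller price ps = 918/11; buyers pay pb = 918/11 + 36 = 1314/11.
New quantity: q = 461 − 3(1314/11) = 1129/11.
Revenue = 36 × 1129/11 = 40644/11.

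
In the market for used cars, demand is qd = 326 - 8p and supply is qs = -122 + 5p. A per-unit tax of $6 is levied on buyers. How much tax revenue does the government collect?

Tax revenue = 2484/13

Pre-tax equilibrium: p* = 448/13, q* = 654/13.
Tax on buyers shifts demand to qd = 326 − 8(p + 6) = 278 - 8p.
278 - 8p = -122 + 5p gives seller price ps = 400/13; buyers pay pb = 400/13 + 6 = 478/13.
New quantity: q = 326 − 8(478/13) = 414/13.
Revenue = 6 × 414/13 = 2484/13.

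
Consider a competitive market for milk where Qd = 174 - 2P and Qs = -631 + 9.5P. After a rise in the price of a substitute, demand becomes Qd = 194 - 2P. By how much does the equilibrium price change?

ΔP = 40/23

Original equilibrium: P* = 70, Q* = 34.
New equilibrium: 194 - 2P = -631 + 9.5P, so 825 = 11.5P and P' = 1650/23; Q' = 194 − 2(1650/23) = 1162/23.
Change in price: 1650/23 − 70 = 40/23.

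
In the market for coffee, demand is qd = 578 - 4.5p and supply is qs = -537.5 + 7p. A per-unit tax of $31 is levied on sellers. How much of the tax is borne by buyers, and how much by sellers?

Buyers bear 434/23, sellers bear 279/23

Pre-tax equilibrium: p* = 97, q* = 141.5.
Tax on sellers shifts supply to qs = -537.5 + 7(p − 31) = -754.5 + 7p.
578 - 4.5p = -754.5 + 7p gives buyer price pb = 2665/23; sellers receive ps = 2665/23 − 31 = 1952/23.
New quantity: q = 578 − 4.5(2665/23) = 2603/46.
Buyer burden = 2665/23 − 97 = 434/23; seller burden = 97 − 1952/23 = 279/23.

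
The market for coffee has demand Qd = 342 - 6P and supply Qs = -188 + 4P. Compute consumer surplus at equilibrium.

Consumer surplus = 48

Equilibrium: 342 - 6P = -188 + 4P gives P* = 53, Q* = 24.
Demand choke price (Qd = 0): P = 57.
CS = ½(57 − 53)(24) = 48.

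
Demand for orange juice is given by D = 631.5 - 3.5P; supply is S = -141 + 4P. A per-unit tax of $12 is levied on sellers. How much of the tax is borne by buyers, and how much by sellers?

Pre-tax equilibrium: P* = 103, Q* = 271.
Tax on sellers shifts supply to S = -141 + 4(P − 12) = -189 + 4P.
631.5 - 3.5P = -189 + 4P gives buyer price Pb = 109.4; sellers receive Ps = 109.4 − 12 = 97.4.
New quantity: Q = 631.5 − 3.5(109.4) = 248.6.
Buyer burden = 109.4 − 103 = 6.4; seller burden = 103 − 97.4 = 5.6.

Buyers bear $6.4, sellers bear $5.6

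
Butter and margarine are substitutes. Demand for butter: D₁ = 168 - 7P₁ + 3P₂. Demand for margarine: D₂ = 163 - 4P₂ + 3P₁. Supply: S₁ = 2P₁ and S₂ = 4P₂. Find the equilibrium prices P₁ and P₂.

Market 1: 168 - 7P₁ + 3P₂ = 2P₁ → 9P₁ - 3P₂ = 168.
Market 2: 8P₂ - 3P₁ = 163.
Eliminating P₂: 8×(1) + 3×(2) gives 63P₁ = 1833, so P₁ = 611/21.
Back-substitute into (2): P₂ = (163 + 3×611/21) / 8 = 219/7.

P₁ = 611/21, P₂ = 219/7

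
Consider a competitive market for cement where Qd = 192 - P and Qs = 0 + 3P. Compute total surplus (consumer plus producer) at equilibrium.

Total surplus = 13824

Equilibrium: 192 - P = 0 + 3P gives P* = 48, Q* = 144.
Demand choke price: P = 192; supply starts at P = 0.
CS = ½(192 − 48)(144) = 10368; PS = ½(48 − 0)(144) = 3456.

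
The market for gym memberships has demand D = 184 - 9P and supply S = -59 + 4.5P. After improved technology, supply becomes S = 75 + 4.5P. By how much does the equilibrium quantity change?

Original equilibrium: P* = 18, Q* = 22.
New equilibrium: 184 - 9P = 75 + 4.5P, so 109 = 13.5P and P' = 218/27; Q' = 184 − 9(218/27) = 334/3.
Change in quantity: 334/3 − 22 = 268/3.

ΔQ = 268/3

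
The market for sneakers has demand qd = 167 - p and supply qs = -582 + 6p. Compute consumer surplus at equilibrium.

Equilibrium: 167 - p = -582 + 6p gives p* = 107, q* = 60.
Demand choke price (qd = 0): p = 167.
CS = ½(167 − 107)(60) = 1800.

Consumer surplus = 1800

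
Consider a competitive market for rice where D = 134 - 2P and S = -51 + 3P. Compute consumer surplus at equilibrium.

Equilibrium: 134 - 2P = -51 + 3P gives P* = 37, Q* = 60.
Demand choke price (D = 0): P = 67.
CS = ½(67 − 37)(60) = 900.

Consumer surplus = 900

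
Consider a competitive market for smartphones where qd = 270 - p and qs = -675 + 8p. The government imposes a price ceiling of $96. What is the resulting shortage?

Equilibrium price would be p* = 105, so the ceiling at 96 binds.
At p = 96: qd = 270 − 1(96) = 174, qs = -675 + 8(96) = 93.
Shortage = 174 − 93 = 81.

Shortage = 81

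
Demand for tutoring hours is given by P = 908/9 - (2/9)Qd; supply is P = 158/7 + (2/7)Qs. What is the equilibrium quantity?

Q* = 154.1875

Set the two price expressions equal: 908/9 - (2/9)Q = 158/7 + (2/7)Q.
4934/63 = (32/63)Q, so Q* = 154.1875.
P* = 908/9 − (2/9)(154.1875) = 66.625.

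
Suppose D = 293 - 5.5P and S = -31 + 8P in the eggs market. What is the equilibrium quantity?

Set D = S: 293 - 5.5P = -31 + 8P.
324 = 13.5P, so P* = 24.
Q* = 293 − 5.5(24) = 161.

Q* = 161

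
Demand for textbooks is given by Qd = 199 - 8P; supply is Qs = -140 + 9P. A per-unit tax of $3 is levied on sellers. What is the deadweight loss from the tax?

Deadweight loss = 324/17

Pre-tax equilibrium: P* = 339/17, Q* = 671/17.
Tax on sellers shifts supply to Qs = -140 + 9(P − 3) = -167 + 9P.
199 - 8P = -167 + 9P gives buyer price Pb = 366/17; sellers receive Ps = 366/17 − 3 = 315/17.
New quantity: Q = 199 − 8(366/17) = 455/17.
DWL = ½ × 3 × (671/17 − 455/17) = 324/17.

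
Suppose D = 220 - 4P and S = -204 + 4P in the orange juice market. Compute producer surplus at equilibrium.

Equilibrium: 220 - 4P = -204 + 4P gives P* = 53, Q* = 8.
Supply starts at P = 51 (where S = 0).
PS = ½(53 − 51)(8) = 8.

Producer surplus = 8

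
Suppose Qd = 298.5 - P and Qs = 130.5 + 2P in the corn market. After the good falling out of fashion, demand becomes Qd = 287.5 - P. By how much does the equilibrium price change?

ΔP = -11/3

Original equilibrium: P* = 56, Q* = 242.5.
New equilibrium: 287.5 - P = 130.5 + 2P, so 157 = 3P and P' = 157/3; Q' = 287.5 − 1(157/3) = 1411/6.
Change in price: 157/3 − 56 = -11/3.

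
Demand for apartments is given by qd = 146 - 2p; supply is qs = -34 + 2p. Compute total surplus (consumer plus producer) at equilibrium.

Total surplus = 1568

Equilibrium: 146 - 2p = -34 + 2p gives p* = 45, q* = 56.
Demand choke price: p = 73; supply starts at p = 17.
CS = ½(73 − 45)(56) = 784; PS = ½(45 − 17)(56) = 784.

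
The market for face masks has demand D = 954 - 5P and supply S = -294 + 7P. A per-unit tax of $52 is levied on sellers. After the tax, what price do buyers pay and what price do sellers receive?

Pre-tax equilibrium: P* = 104, Q* = 434.
Tax on sellers shifts supply to S = -294 + 7(P − 52) = -658 + 7P.
954 - 5P = -658 + 7P gives buyer price Pb = 403/3; sellers receive Ps = 403/3 − 52 = 247/3.
New quantity: Q = 954 − 5(403/3) = 847/3.

Buyers pay 403/3, sellers receive 247/3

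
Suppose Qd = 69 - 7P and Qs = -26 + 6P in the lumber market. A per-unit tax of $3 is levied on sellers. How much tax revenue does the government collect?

Pre-tax equilibrium: P* = 95/13, Q* = 232/13.
Tax on sellers shifts supply to Qs = -26 + 6(P − 3) = -44 + 6P.
69 - 7P = -44 + 6P gives buyer price Pb = 113/13; sellers receive Ps = 113/13 − 3 = 74/13.
New quantity: Q = 69 − 7(113/13) = 106/13.
Revenue = 3 × 106/13 = 318/13.

Tax revenue = 318/13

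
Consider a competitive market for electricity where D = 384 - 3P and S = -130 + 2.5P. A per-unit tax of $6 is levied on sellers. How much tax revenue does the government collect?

Tax revenue = 6300/11

Pre-tax equilibrium: P* = 1028/11, Q* = 1140/11.
Tax on sellers shifts supply to S = -130 + 2.5(P − 6) = -145 + 2.5P.
384 - 3P = -145 + 2.5P gives buyer price Pb = 1058/11; sellers receive Ps = 1058/11 − 6 = 992/11.
New quantity: Q = 384 − 3(1058/11) = 1050/11.
Revenue = 6 × 1050/11 = 6300/11.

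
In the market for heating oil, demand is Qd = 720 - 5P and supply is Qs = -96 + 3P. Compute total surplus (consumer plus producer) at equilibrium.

Equilibrium: 720 - 5P = -96 + 3P gives P* = 102, Q* = 210.
Demand choke price: P = 144; supply starts at P = 32.
CS = ½(144 − 102)(210) = 4410; PS = ½(102 − 32)(210) = 7350.

Total surplus = 11760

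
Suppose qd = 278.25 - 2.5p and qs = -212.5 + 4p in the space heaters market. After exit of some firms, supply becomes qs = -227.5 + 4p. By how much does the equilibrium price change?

Δp = 30/13

Original equilibrium: p* = 75.5, q* = 89.5.
New equilibrium: 278.25 - 2.5p = -227.5 + 4p, so 505.75 = 6.5p and p' = 2023/26; q' = 278.25 − 2.5(2023/26) = 2177/26.
Change in price: 2023/26 − 75.5 = 30/13.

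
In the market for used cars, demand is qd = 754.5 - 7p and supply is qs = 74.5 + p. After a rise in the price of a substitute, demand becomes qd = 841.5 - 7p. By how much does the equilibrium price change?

Δp = 10.875

Original equilibrium: p* = 85, q* = 159.5.
New equilibrium: 841.5 - 7p = 74.5 + p, so 767 = 8p and p' = 95.875; q' = 841.5 − 7(95.875) = 170.375.
Change in price: 95.875 − 85 = 10.875.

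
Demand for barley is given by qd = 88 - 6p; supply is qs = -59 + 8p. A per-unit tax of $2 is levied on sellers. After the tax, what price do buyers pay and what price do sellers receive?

Buyers pay 163/14, sellers receive 135/14

Pre-tax equilibrium: p* = 10.5, q* = 25.
Tax on sellers shifts supply to qs = -59 + 8(p − 2) = -75 + 8p.
88 - 6p = -75 + 8p gives buyer price pb = 163/14; sellers receive ps = 163/14 − 2 = 135/14.
New quantity: q = 88 − 6(163/14) = 127/7.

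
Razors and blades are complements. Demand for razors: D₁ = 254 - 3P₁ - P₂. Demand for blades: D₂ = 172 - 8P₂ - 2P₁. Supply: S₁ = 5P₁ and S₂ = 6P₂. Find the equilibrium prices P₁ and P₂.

Market 1: 254 - 3P₁ - P₂ = 5P₁ → 8P₁ + P₂ = 254.
Market 2: 14P₂ + 2P₁ = 172.
Eliminating P₂: 14×(1) − 1×(2) gives 110P₁ = 3384, so P₁ = 1692/55.
Back-substitute into (2): P₂ = (172 − 2×1692/55) / 14 = 434/55.

P₁ = 1692/55, P₂ = 434/55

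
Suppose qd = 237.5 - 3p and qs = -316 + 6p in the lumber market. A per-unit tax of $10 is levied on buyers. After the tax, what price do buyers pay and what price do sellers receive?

Buyers pay 409/6, sellers receive 349/6

Pre-tax equilibrium: p* = 61.5, q* = 53.
Tax on buyers shifts demand to qd = 237.5 − 3(p + 10) = 207.5 - 3p.
207.5 - 3p = -316 + 6p gives seller price ps = 349/6; buyers pay pb = 349/6 + 10 = 409/6.
New quantity: q = 237.5 − 3(409/6) = 33.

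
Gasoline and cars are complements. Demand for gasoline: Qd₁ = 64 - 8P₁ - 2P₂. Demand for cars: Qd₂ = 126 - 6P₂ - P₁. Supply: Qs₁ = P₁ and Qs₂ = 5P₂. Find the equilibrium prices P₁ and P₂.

Market 1: 64 - 8P₁ - 2P₂ = P₁ → 9P₁ + 2P₂ = 64.
Market 2: 11P₂ + P₁ = 126.
Eliminating P₂: 11×(1) − 2×(2) gives 97P₁ = 452, so P₁ = 452/97.
Back-substitute into (2): P₂ = (126 − 1×452/97) / 11 = 1070/97.

P₁ = 452/97, P₂ = 1070/97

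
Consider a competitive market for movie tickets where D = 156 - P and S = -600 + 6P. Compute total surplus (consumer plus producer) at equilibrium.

Equilibrium: 156 - P = -600 + 6P gives P* = 108, Q* = 48.
Demand choke price: P = 156; supply starts at P = 100.
CS = ½(156 − 108)(48) = 1152; PS = ½(108 − 100)(48) = 192.

Total surplus = 1344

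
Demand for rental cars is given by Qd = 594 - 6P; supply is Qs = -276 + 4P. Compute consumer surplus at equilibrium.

Consumer surplus = 432

Equilibrium: 594 - 6P = -276 + 4P gives P* = 87, Q* = 72.
Demand choke price (Qd = 0): P = 99.
CS = ½(99 − 87)(72) = 432.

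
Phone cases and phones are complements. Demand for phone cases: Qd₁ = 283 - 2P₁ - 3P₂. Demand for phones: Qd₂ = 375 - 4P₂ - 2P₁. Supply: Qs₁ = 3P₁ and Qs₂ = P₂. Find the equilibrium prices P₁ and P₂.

P₁ = 290/19, P₂ = 1309/19

Market 1: 283 - 2P₁ - 3P₂ = 3P₁ → 5P₁ + 3P₂ = 283.
Market 2: 5P₂ + 2P₁ = 375.
Eliminating P₂: 5×(1) − 3×(2) gives 19P₁ = 290, so P₁ = 290/19.
Back-substitute into (2): P₂ = (375 − 2×290/19) / 5 = 1309/19.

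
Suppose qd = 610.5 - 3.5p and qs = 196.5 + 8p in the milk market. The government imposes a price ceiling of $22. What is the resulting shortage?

Equilibrium price would be p* = 36, so the ceiling at 22 binds.
At p = 22: qd = 610.5 − 3.5(22) = 533.5, qs = 196.5 + 8(22) = 372.5.
Shortage = 533.5 − 372.5 = 161.

Shortage = 161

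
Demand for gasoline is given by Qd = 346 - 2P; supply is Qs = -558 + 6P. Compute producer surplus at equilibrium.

Equilibrium: 346 - 2P = -558 + 6P gives P* = 113, Q* = 120.
Supply starts at P = 93 (where Qs = 0).
PS = ½(113 − 93)(120) = 1200.

Producer surplus = 1200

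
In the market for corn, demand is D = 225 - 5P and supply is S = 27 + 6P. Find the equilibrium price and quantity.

Set D = S: 225 - 5P = 27 + 6P.
198 = 11P, so P* = 18.
Q* = 225 − 5(18) = 135.

P* = 18, Q* = 135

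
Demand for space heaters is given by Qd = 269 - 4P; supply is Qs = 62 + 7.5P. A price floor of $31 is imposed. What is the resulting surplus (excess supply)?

Surplus = 149.5

Equilibrium price would be P* = 18, so the floor at 31 binds.
At P = 31: Qd = 145, Qs = 294.5.
Surplus = 294.5 − 145 = 149.5.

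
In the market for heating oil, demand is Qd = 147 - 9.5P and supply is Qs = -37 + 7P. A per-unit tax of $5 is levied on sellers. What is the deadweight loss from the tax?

Deadweight loss = 3325/66

Pre-tax equilibrium: P* = 368/33, Q* = 1355/33.
Tax on sellers shifts supply to Qs = -37 + 7(P − 5) = -72 + 7P.
147 - 9.5P = -72 + 7P gives buyer price Pb = 146/11; sellers receive Ps = 146/11 − 5 = 91/11.
New quantity: Q = 147 − 9.5(146/11) = 230/11.
DWL = ½ × 5 × (1355/33 − 230/11) = 3325/66.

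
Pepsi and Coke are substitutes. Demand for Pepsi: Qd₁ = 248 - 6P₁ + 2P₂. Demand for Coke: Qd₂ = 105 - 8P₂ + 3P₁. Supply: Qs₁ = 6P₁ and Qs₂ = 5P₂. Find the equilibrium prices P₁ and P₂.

P₁ = 1717/75, P₂ = 13.36

Market 1: 248 - 6P₁ + 2P₂ = 6P₁ → 12P₁ - 2P₂ = 248.
Market 2: 13P₂ - 3P₁ = 105.
Eliminating P₂: 13×(1) + 2×(2) gives 150P₁ = 3434, so P₁ = 1717/75.
Back-substitute into (2): P₂ = (105 + 3×1717/75) / 13 = 13.36.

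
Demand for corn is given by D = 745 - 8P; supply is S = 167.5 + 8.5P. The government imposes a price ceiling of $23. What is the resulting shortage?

Equilibrium price would be P* = 35, so the ceiling at 23 binds.
At P = 23: D = 745 − 8(23) = 561, S = 167.5 + 8.5(23) = 363.
Shortage = 561 − 363 = 198.

Shortage = 198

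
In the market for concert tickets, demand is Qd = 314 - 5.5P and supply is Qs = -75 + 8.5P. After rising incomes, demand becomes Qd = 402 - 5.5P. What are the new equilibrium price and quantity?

Original equilibrium: P* = 389/14, Q* = 4513/28.
New equilibrium: 402 - 5.5P = -75 + 8.5P, so 477 = 14P and P' = 477/14; Q' = 402 − 5.5(477/14) = 6009/28.

P' = 477/14, Q' = 6009/28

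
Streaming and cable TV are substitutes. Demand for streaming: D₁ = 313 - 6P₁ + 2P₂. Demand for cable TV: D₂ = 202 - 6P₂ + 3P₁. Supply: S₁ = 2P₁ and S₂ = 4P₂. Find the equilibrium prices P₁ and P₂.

Market 1: 313 - 6P₁ + 2P₂ = 2P₁ → 8P₁ - 2P₂ = 313.
Market 2: 10P₂ - 3P₁ = 202.
Eliminating P₂: 10×(1) + 2×(2) gives 74P₁ = 3534, so P₁ = 1767/37.
Back-substitute into (2): P₂ = (202 + 3×1767/37) / 10 = 2555/74.

P₁ = 1767/37, P₂ = 2555/74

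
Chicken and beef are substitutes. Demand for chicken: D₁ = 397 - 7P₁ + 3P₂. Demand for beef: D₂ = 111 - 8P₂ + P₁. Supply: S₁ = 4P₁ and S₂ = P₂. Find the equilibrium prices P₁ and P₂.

P₁ = 40.6875, P₂ = 809/48

Market 1: 397 - 7P₁ + 3P₂ = 4P₁ → 11P₁ - 3P₂ = 397.
Market 2: 9P₂ - P₁ = 111.
Eliminating P₂: 9×(1) + 3×(2) gives 96P₁ = 3906, so P₁ = 40.6875.
Back-substitute into (2): P₂ = (111 + 1×40.6875) / 9 = 809/48.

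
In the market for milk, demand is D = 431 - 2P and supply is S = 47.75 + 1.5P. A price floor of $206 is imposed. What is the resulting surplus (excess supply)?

Equilibrium price would be P* = 109.5, so the floor at 206 binds.
At P = 206: D = 19, S = 356.75.
Surplus = 356.75 − 19 = 337.75.

Surplus = 337.75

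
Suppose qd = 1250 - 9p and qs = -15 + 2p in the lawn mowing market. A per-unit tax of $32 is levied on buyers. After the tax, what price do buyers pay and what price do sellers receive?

Pre-tax equilibrium: p* = 115, q* = 215.
Tax on buyers shifts demand to qd = 1250 − 9(p + 32) = 962 - 9p.
962 - 9p = -15 + 2p gives seller price ps = 977/11; buyers pay pb = 977/11 + 32 = 1329/11.
New quantity: q = 1250 − 9(1329/11) = 1789/11.

Buyers pay 1329/11, sellers receive 977/11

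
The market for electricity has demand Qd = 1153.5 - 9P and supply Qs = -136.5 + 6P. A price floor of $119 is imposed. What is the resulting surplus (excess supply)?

Equilibrium price would be P* = 86, so the floor at 119 binds.
At P = 119: Qd = 82.5, Qs = 577.5.
Surplus = 577.5 − 82.5 = 495.

Surplus = 495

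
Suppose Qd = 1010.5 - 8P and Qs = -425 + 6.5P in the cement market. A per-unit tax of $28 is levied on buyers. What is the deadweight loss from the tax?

Deadweight loss = 40768/29

Pre-tax equilibrium: P* = 99, Q* = 218.5.
Tax on buyers shifts demand to Qd = 1010.5 − 8(P + 28) = 786.5 - 8P.
786.5 - 8P = -425 + 6.5P gives seller price Ps = 2423/29; buyers pay Pb = 2423/29 + 28 = 3235/29.
New quantity: Q = 1010.5 − 8(3235/29) = 6849/58.
DWL = ½ × 28 × (218.5 − 6849/58) = 40768/29.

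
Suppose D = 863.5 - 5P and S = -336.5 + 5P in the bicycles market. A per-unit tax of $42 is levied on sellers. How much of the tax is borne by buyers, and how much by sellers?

Pre-tax equilibrium: P* = 120, Q* = 263.5.
Tax on sellers shifts supply to S = -336.5 + 5(P − 42) = -546.5 + 5P.
863.5 - 5P = -546.5 + 5P gives buyer price Pb = 141; sellers receive Ps = 141 − 42 = 99.
New quantity: Q = 863.5 − 5(141) = 158.5.
Buyer burden = 141 − 120 = 21; seller burden = 120 − 99 = 21.

Buyers bear $21, sellers bear $21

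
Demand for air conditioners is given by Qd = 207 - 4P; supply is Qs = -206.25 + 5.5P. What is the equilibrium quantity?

Q* = 33

Set Qd = Qs: 207 - 4P = -206.25 + 5.5P.
413.25 = 9.5P, so P* = 43.5.
Q* = 207 − 4(43.5) = 33.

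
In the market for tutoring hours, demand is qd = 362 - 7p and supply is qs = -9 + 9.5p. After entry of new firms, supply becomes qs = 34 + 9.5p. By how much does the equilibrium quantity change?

Δq = 602/33

Original equilibrium: p* = 742/33, q* = 6752/33.
New equilibrium: 362 - 7p = 34 + 9.5p, so 328 = 16.5p and p' = 656/33; q' = 362 − 7(656/33) = 7354/33.
Change in quantity: 7354/33 − 6752/33 = 602/33.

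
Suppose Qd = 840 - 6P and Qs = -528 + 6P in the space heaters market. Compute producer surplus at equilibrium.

Producer surplus = 2028

Equilibrium: 840 - 6P = -528 + 6P gives P* = 114, Q* = 156.
Supply starts at P = 88 (where Qs = 0).
PS = ½(114 − 88)(156) = 2028.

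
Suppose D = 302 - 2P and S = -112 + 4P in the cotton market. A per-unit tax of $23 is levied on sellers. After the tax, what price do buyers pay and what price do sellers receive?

Pre-tax equilibrium: P* = 69, Q* = 164.
Tax on sellers shifts supply to S = -112 + 4(P − 23) = -204 + 4P.
302 - 2P = -204 + 4P gives buyer price Pb = 253/3; sellers receive Ps = 253/3 − 23 = 184/3.
New quantity: Q = 302 − 2(253/3) = 400/3.

Buyers pay 253/3, sellers receive 184/3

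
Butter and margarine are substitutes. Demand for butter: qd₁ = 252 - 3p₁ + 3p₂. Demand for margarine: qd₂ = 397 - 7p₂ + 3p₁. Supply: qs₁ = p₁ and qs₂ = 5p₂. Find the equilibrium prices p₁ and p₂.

p₁ = 1405/13, p₂ = 2344/39

Market 1: 252 - 3p₁ + 3p₂ = p₁ → 4p₁ - 3p₂ = 252.
Market 2: 12p₂ - 3p₁ = 397.
Eliminating p₂: 12×(1) + 3×(2) gives 39p₁ = 4215, so p₁ = 1405/13.
Back-substitute into (2): p₂ = (397 + 3×1405/13) / 12 = 2344/39.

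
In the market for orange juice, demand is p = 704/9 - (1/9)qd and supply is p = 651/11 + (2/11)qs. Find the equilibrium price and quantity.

Set the two price expressions equal: 704/9 - (1/9)q = 651/11 + (2/11)q.
1885/99 = (29/99)q, so q* = 65.
p* = 704/9 − (1/9)(65) = 71.

p* = 71, q* = 65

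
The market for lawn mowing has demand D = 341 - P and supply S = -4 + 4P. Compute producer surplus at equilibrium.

Equilibrium: 341 - P = -4 + 4P gives P* = 69, Q* = 272.
Supply starts at P = 1 (where S = 0).
PS = ½(69 − 1)(272) = 9248.

Producer surplus = 9248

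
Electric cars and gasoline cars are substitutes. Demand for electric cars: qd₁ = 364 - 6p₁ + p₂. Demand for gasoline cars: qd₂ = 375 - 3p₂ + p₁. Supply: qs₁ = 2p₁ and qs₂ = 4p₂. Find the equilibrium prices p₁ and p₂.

Market 1: 364 - 6p₁ + p₂ = 2p₁ → 8p₁ - p₂ = 364.
Market 2: 7p₂ - p₁ = 375.
Eliminating p₂: 7×(1) + 1×(2) gives 55p₁ = 2923, so p₁ = 2923/55.
Back-substitute into (2): p₂ = (375 + 1×2923/55) / 7 = 3364/55.

p₁ = 2923/55, p₂ = 3364/55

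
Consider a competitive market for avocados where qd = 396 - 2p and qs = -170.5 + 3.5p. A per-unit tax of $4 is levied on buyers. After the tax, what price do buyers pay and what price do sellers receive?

Buyers pay 1161/11, sellers receive 1117/11

Pre-tax equilibrium: p* = 103, q* = 190.
Tax on buyers shifts demand to qd = 396 − 2(p + 4) = 388 - 2p.
388 - 2p = -170.5 + 3.5p gives seller price ps = 1117/11; buyers pay pb = 1117/11 + 4 = 1161/11.
New quantity: q = 396 − 2(1161/11) = 2034/11.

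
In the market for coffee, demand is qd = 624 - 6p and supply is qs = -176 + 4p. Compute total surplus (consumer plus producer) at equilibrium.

Total surplus = 4320

Equilibrium: 624 - 6p = -176 + 4p gives p* = 80, q* = 144.
Demand choke price: p = 104; supply starts at p = 44.
CS = ½(104 − 80)(144) = 1728; PS = ½(80 − 44)(144) = 2592.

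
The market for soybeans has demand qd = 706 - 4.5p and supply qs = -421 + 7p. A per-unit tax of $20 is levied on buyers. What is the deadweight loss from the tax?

Deadweight loss = 12600/23

Pre-tax equilibrium: p* = 98, q* = 265.
Tax on buyers shifts demand to qd = 706 − 4.5(p + 20) = 616 - 4.5p.
616 - 4.5p = -421 + 7p gives seller price ps = 2074/23; buyers pay pb = 2074/23 + 20 = 2534/23.
New quantity: q = 706 − 4.5(2534/23) = 4835/23.
DWL = ½ × 20 × (265 − 4835/23) = 12600/23.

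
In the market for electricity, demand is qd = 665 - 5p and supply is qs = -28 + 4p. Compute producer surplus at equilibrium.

Equilibrium: 665 - 5p = -28 + 4p gives p* = 77, q* = 280.
Supply starts at p = 7 (where qs = 0).
PS = ½(77 − 7)(280) = 9800.

Producer surplus = 9800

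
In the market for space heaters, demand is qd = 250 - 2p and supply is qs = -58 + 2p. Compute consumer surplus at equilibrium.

Equilibrium: 250 - 2p = -58 + 2p gives p* = 77, q* = 96.
Demand choke price (qd = 0): p = 125.
CS = ½(125 − 77)(96) = 2304.

Consumer surplus = 2304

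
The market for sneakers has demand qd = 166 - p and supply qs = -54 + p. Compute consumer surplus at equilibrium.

Consumer surplus = 1568

Equilibrium: 166 - p = -54 + p gives p* = 110, q* = 56.
Demand choke price (qd = 0): p = 166.
CS = ½(166 − 110)(56) = 1568.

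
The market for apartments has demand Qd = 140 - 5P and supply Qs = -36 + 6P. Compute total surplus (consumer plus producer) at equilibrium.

Total surplus = 660

Equilibrium: 140 - 5P = -36 + 6P gives P* = 16, Q* = 60.
Demand choke price: P = 28; supply starts at P = 6.
CS = ½(28 − 16)(60) = 360; PS = ½(16 − 6)(60) = 300.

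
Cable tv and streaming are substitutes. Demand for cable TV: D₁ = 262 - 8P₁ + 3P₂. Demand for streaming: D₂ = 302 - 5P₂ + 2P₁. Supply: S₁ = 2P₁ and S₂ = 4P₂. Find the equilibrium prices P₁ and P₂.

Market 1: 262 - 8P₁ + 3P₂ = 2P₁ → 10P₁ - 3P₂ = 262.
Market 2: 9P₂ - 2P₁ = 302.
Eliminating P₂: 9×(1) + 3×(2) gives 84P₁ = 3264, so P₁ = 272/7.
Back-substitute into (2): P₂ = (302 + 2×272/7) / 9 = 886/21.

P₁ = 272/7, P₂ = 886/21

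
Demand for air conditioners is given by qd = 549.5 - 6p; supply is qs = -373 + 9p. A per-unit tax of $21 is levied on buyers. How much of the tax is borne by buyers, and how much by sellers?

Pre-tax equilibrium: p* = 61.5, q* = 180.5.
Tax on buyers shifts demand to qd = 549.5 − 6(p + 21) = 423.5 - 6p.
423.5 - 6p = -373 + 9p gives seller price ps = 53.1; buyers pay pb = 53.1 + 21 = 74.1.
New quantity: q = 549.5 − 6(74.1) = 104.9.
Buyer burden = 74.1 − 61.5 = 12.6; seller burden = 61.5 − 53.1 = 8.4.

Buyers bear $12.6, sellers bear $8.4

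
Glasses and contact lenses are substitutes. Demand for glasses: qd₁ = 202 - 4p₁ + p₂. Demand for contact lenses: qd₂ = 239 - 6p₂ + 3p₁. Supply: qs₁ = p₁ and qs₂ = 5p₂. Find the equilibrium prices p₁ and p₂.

p₁ = 2461/52, p₂ = 1801/52

Market 1: 202 - 4p₁ + p₂ = p₁ → 5p₁ - p₂ = 202.
Market 2: 11p₂ - 3p₁ = 239.
Eliminating p₂: 11×(1) + 1×(2) gives 52p₁ = 2461, so p₁ = 2461/52.
Back-substitute into (2): p₂ = (239 + 3×2461/52) / 11 = 1801/52.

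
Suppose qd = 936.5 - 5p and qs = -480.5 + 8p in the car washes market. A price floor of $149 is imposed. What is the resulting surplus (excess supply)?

Surplus = 520

Equilibrium price would be p* = 109, so the floor at 149 binds.
At p = 149: qd = 191.5, qs = 711.5.
Surplus = 711.5 − 191.5 = 520.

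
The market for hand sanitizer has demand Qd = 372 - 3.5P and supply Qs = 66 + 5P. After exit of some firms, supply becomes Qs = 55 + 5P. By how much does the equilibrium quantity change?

ΔQ = -77/17

Original equilibrium: P* = 36, Q* = 246.
New equilibrium: 372 - 3.5P = 55 + 5P, so 317 = 8.5P and P' = 634/17; Q' = 372 − 3.5(634/17) = 4105/17.
Change in quantity: 4105/17 − 246 = -77/17.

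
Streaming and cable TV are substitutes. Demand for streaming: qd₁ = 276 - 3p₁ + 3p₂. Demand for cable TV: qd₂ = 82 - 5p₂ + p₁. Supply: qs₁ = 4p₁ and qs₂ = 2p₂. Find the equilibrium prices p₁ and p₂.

Market 1: 276 - 3p₁ + 3p₂ = 4p₁ → 7p₁ - 3p₂ = 276.
Market 2: 7p₂ - p₁ = 82.
Eliminating p₂: 7×(1) + 3×(2) gives 46p₁ = 2178, so p₁ = 1089/23.
Back-substitute into (2): p₂ = (82 + 1×1089/23) / 7 = 425/23.

p₁ = 1089/23, p₂ = 425/23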